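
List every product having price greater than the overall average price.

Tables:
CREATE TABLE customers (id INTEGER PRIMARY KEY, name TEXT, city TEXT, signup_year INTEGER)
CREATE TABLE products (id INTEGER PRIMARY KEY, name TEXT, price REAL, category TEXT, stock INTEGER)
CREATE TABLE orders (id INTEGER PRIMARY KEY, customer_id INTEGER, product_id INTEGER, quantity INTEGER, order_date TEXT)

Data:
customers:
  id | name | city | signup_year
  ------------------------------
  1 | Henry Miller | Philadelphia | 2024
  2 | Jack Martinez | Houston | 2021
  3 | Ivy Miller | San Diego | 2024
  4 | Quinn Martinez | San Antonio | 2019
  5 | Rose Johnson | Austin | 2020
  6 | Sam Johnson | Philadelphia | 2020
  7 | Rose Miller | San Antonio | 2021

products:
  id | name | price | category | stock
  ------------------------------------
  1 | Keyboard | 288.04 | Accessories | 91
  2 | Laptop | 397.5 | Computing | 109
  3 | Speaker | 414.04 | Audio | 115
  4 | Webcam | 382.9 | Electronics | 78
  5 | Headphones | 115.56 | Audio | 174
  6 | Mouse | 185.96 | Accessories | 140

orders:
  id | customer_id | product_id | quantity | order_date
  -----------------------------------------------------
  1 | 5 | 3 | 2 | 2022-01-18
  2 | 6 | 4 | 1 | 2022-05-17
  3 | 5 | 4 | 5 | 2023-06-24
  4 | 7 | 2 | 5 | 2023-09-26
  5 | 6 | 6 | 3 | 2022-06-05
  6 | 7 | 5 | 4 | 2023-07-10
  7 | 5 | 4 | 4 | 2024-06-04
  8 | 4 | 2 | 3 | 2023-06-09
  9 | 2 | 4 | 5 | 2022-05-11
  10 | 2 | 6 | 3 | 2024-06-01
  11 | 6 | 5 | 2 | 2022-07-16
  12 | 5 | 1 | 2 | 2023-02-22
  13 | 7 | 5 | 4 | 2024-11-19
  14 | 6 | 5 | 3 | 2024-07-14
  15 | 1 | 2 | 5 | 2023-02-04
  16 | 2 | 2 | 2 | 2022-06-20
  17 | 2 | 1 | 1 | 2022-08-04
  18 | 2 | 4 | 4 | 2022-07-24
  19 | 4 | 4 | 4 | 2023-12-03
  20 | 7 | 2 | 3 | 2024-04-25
SELECT name, price FROM products WHERE price > (SELECT AVG(price) FROM products)

Execution result:
name | price
Laptop | 397.50
Speaker | 414.04
Webcam | 382.90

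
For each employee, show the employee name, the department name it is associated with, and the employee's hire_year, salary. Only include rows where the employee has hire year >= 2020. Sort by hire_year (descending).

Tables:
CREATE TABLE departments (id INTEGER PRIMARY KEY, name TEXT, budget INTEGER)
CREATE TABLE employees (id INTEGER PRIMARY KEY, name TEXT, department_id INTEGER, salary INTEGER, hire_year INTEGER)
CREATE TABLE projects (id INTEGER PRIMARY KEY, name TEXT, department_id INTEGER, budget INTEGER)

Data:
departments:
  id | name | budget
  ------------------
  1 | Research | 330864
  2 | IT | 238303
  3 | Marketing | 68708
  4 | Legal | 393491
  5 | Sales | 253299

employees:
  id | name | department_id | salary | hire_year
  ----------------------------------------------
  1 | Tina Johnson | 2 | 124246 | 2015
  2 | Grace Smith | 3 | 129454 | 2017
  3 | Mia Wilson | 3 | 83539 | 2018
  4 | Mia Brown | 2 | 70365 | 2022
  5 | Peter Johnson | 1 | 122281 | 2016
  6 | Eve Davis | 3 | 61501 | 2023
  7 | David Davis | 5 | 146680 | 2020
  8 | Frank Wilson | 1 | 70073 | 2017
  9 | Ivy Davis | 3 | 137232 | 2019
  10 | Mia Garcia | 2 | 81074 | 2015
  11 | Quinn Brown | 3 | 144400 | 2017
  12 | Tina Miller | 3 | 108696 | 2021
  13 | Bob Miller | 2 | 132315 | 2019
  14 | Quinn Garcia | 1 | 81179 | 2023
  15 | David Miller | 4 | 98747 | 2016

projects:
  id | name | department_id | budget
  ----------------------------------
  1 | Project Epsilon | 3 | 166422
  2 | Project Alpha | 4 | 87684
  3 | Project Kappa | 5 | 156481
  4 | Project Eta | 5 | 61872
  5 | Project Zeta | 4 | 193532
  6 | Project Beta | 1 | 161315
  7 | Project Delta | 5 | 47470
SELECT c.name, p.name AS department, c.hire_year, c.salary FROM employees c JOIN departments p ON c.department_id = p.id WHERE c.hire_year >= 2020 ORDER BY c.hire_year DESC

Execution result:
name | department | hire_year | salary
Eve Davis | Marketing | 2023 | 61501
Quinn Garcia | Research | 2023 | 81179
Mia Brown | IT | 2022 | 70365
Tina Miller | Marketing | 2021 | 108696
David Davis | Sales | 2020 | 146680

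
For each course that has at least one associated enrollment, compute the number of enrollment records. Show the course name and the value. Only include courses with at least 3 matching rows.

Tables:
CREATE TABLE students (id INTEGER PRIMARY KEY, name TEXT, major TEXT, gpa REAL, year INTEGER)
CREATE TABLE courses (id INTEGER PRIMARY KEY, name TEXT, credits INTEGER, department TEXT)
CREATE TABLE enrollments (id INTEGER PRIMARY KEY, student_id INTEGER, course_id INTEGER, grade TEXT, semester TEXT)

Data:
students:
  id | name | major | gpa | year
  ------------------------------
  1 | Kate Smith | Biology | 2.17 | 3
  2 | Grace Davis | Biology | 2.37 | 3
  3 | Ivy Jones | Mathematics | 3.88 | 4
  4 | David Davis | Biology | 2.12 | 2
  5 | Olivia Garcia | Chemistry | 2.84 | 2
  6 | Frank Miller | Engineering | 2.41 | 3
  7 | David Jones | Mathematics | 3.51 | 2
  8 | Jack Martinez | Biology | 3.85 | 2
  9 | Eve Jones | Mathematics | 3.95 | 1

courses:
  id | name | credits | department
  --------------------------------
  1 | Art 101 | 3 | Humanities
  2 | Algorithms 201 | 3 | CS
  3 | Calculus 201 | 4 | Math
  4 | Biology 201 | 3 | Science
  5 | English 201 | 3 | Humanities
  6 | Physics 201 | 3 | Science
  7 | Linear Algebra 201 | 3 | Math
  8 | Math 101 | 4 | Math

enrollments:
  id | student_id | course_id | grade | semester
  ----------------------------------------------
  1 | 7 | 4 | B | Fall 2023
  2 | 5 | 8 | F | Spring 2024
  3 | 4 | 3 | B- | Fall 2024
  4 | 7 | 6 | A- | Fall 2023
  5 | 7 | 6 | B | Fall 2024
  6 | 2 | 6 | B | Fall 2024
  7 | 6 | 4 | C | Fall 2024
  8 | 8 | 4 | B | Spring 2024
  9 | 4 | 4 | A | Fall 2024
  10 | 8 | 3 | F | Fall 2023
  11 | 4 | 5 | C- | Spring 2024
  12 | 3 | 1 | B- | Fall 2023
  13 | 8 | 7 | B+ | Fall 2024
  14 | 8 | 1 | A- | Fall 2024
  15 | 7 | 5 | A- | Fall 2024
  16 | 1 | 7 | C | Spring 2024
SELECT p.name, COUNT(*) AS n FROM enrollments c JOIN courses p ON c.course_id = p.id GROUP BY p.id, p.name HAVING COUNT(*) >= 3

Execution result:
name | n
Biology 201 | 4
Physics 201 | 3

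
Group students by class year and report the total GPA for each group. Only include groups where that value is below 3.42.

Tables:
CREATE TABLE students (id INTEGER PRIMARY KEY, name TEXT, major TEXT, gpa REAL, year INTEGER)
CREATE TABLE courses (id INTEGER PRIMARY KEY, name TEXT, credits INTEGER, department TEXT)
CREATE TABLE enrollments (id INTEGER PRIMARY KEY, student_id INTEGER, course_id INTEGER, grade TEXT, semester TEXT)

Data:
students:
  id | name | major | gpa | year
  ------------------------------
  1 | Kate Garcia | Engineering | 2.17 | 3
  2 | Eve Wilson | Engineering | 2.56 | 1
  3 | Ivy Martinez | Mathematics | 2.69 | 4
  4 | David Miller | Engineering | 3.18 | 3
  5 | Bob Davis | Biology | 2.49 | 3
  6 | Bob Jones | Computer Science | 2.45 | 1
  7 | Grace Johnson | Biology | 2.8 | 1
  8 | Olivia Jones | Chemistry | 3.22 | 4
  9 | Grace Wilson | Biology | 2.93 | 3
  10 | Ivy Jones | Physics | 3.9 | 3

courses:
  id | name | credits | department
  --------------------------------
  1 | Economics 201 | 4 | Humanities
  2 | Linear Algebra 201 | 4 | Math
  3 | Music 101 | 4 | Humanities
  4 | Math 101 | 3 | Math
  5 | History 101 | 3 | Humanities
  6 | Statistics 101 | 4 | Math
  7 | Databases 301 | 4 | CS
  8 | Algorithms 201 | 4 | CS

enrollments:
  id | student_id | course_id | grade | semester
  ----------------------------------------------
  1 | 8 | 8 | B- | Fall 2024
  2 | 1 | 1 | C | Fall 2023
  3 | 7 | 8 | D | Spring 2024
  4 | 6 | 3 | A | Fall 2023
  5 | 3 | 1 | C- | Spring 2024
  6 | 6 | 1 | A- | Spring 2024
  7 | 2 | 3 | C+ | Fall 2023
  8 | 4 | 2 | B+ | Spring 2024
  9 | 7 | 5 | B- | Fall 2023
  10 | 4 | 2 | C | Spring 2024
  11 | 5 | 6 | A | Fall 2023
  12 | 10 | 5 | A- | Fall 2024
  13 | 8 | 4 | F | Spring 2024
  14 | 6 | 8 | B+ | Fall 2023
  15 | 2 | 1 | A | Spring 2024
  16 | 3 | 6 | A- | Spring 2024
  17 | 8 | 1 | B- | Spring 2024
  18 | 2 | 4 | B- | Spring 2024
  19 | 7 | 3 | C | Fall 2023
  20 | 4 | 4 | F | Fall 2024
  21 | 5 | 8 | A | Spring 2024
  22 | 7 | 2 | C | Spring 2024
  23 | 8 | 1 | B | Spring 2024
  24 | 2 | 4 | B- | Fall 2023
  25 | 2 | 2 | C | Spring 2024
SELECT year, SUM(gpa) AS sum_gpa FROM students GROUP BY year HAVING SUM(gpa) < 3.42

Execution result:
(no rows)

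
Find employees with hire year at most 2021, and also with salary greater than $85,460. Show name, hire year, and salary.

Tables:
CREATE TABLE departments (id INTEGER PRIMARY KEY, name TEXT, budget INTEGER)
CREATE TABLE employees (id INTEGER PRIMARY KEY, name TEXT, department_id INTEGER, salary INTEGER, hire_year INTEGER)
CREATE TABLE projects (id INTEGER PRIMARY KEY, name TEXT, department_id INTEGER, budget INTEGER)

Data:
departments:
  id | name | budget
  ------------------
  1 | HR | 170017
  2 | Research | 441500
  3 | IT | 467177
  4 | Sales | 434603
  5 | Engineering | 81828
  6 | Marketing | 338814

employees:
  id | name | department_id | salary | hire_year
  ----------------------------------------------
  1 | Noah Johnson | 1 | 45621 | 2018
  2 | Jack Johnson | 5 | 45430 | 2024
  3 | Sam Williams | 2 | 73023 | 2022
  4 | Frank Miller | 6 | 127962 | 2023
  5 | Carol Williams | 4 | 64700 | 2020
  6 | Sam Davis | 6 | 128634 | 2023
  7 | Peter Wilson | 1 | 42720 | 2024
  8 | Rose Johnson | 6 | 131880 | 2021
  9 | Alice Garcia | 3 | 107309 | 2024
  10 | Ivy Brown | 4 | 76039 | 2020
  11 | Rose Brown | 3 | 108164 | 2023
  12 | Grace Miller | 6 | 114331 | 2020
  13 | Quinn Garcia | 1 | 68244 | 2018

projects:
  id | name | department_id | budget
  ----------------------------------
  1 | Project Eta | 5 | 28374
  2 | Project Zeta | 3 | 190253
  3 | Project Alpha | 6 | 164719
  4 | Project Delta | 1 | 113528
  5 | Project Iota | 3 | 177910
SELECT name, hire_year, salary FROM employees WHERE hire_year <= 2021 AND salary > 85460

Execution result:
name | hire_year | salary
Rose Johnson | 2021 | 131880
Grace Miller | 2020 | 114331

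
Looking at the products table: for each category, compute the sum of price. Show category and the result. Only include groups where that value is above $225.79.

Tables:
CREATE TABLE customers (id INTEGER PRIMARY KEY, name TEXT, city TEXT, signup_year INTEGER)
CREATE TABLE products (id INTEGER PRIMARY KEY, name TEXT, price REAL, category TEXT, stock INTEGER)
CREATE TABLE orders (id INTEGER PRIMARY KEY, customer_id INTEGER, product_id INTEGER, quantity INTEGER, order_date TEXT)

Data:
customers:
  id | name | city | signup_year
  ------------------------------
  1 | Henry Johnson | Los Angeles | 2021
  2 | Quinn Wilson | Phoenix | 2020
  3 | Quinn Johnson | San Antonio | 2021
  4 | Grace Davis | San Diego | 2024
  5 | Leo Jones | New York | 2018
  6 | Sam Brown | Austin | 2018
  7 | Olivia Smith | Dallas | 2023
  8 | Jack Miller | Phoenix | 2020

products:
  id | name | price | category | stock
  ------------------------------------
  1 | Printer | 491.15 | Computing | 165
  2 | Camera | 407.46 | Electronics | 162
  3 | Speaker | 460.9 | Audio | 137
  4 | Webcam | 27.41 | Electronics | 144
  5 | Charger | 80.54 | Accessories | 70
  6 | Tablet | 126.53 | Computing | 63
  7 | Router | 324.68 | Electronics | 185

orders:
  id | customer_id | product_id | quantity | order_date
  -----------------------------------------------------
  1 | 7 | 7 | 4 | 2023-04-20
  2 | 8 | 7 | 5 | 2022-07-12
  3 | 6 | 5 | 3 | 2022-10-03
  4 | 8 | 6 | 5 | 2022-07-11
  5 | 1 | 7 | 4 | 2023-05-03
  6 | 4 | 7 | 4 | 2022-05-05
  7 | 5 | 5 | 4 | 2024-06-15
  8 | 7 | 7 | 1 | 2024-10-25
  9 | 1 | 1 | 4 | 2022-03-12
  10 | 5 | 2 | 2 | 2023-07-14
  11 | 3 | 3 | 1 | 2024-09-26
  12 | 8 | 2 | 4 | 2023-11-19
SELECT category, SUM(price) AS sum_price FROM products GROUP BY category HAVING SUM(price) > 225.79

Execution result:
category | sum_price
Audio | 460.90
Computing | 617.68
Electronics | 759.55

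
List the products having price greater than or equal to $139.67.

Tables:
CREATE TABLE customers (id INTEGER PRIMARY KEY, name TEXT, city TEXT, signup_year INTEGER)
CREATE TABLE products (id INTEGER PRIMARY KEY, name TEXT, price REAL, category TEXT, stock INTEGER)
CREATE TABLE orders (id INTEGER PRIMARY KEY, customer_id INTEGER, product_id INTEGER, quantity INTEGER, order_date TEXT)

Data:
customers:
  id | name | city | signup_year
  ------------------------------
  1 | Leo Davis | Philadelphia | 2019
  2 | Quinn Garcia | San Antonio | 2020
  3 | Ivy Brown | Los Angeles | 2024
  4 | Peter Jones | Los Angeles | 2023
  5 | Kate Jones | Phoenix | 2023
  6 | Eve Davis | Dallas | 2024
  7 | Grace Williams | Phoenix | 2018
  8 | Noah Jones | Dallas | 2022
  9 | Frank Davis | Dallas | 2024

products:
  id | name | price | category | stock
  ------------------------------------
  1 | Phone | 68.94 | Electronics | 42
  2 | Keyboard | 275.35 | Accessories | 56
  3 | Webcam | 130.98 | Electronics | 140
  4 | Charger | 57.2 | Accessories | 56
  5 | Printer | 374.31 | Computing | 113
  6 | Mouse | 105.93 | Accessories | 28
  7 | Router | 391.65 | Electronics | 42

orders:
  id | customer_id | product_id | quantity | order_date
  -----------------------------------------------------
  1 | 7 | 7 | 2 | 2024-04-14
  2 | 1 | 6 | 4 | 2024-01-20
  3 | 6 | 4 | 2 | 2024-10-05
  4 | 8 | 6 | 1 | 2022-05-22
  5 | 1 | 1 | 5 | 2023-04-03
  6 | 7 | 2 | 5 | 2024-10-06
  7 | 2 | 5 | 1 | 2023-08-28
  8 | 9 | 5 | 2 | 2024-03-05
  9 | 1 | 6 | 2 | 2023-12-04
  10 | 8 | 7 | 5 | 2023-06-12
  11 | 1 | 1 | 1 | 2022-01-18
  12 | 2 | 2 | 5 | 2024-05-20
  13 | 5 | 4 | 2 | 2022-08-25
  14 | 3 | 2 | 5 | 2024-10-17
SELECT name, price FROM products WHERE price >= 139.67

Execution result:
name | price
Keyboard | 275.35
Printer | 374.31
Router | 391.65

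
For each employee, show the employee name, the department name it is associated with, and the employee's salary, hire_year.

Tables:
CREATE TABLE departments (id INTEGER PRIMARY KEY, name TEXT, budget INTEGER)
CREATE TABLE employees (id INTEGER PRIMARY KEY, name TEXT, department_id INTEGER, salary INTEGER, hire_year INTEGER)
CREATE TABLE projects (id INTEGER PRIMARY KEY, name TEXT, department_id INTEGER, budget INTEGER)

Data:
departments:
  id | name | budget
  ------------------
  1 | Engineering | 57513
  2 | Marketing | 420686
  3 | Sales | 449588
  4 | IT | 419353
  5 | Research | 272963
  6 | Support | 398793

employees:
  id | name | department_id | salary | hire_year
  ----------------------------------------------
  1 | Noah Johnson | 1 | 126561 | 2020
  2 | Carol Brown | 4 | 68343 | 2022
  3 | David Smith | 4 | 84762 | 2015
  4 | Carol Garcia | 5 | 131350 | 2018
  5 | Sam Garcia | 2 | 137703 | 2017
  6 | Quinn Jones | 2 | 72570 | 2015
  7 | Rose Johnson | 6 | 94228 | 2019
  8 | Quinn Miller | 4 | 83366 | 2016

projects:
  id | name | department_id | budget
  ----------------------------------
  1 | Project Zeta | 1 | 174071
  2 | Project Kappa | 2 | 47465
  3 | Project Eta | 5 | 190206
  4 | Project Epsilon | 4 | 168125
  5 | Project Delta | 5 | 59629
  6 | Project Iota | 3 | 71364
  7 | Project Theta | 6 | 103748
SELECT c.name, p.name AS department, c.salary, c.hire_year FROM employees c JOIN departments p ON c.department_id = p.id

Execution result:
name | department | salary | hire_year
Noah Johnson | Engineering | 126561 | 2020
Carol Brown | IT | 68343 | 2022
David Smith | IT | 84762 | 2015
Carol Garcia | Research | 131350 | 2018
Sam Garcia | Marketing | 137703 | 2017
Quinn Jones | Marketing | 72570 | 2015
Rose Johnson | Support | 94228 | 2019
Quinn Miller | IT | 83366 | 2016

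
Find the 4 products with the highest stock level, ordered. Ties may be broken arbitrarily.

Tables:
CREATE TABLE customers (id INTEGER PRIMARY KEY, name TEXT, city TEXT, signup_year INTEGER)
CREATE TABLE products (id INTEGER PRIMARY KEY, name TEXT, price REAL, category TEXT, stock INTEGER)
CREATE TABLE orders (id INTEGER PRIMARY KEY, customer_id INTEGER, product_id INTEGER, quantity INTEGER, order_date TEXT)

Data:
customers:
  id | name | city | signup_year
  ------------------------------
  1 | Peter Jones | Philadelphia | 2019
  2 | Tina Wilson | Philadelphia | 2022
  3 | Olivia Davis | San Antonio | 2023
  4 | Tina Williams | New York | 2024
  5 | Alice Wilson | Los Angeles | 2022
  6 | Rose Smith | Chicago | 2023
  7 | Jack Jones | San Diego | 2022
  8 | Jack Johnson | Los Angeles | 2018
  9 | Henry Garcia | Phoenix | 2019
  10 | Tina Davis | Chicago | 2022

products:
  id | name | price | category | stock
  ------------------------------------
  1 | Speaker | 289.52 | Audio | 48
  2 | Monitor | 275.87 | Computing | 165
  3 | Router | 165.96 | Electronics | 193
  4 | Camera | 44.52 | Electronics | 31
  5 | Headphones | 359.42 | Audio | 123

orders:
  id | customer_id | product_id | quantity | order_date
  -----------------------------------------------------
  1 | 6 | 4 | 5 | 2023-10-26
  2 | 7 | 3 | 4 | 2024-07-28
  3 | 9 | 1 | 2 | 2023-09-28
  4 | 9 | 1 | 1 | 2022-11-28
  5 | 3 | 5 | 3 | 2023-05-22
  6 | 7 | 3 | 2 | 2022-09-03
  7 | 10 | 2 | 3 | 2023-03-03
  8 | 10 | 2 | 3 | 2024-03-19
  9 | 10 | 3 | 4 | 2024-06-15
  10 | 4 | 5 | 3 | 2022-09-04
SELECT name, stock FROM products ORDER BY stock DESC LIMIT 4

Execution result:
name | stock
Router | 193
Monitor | 165
Headphones | 123
Speaker | 48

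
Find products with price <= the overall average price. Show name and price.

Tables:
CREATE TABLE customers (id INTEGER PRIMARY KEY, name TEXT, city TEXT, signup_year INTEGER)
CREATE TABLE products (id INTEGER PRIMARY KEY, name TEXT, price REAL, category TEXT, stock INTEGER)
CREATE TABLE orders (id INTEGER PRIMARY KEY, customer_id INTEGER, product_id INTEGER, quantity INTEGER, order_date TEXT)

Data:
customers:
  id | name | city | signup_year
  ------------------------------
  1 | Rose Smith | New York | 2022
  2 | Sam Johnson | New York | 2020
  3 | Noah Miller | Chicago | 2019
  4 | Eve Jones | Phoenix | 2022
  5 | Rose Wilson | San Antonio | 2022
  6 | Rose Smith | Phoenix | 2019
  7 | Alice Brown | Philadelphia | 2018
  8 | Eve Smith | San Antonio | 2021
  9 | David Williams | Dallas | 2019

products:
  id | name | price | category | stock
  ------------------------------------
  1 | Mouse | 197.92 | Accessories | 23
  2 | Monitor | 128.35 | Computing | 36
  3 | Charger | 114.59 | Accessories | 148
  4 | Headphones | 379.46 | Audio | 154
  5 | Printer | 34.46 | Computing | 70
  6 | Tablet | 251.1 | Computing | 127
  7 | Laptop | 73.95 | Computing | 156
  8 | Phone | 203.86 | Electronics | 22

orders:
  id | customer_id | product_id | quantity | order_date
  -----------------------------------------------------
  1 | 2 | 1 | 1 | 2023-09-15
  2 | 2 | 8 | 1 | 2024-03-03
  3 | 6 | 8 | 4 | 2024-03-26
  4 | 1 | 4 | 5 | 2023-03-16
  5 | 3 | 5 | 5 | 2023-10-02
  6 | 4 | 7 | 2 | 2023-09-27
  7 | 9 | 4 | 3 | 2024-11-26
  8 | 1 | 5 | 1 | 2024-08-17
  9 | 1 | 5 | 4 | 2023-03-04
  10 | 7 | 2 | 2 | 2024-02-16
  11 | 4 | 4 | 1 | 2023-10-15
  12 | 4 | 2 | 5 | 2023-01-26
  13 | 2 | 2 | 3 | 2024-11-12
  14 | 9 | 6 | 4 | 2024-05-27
SELECT name, price FROM products WHERE price <= (SELECT AVG(price) FROM products)

Execution result:
name | price
Monitor | 128.35
Charger | 114.59
Printer | 34.46
Laptop | 73.95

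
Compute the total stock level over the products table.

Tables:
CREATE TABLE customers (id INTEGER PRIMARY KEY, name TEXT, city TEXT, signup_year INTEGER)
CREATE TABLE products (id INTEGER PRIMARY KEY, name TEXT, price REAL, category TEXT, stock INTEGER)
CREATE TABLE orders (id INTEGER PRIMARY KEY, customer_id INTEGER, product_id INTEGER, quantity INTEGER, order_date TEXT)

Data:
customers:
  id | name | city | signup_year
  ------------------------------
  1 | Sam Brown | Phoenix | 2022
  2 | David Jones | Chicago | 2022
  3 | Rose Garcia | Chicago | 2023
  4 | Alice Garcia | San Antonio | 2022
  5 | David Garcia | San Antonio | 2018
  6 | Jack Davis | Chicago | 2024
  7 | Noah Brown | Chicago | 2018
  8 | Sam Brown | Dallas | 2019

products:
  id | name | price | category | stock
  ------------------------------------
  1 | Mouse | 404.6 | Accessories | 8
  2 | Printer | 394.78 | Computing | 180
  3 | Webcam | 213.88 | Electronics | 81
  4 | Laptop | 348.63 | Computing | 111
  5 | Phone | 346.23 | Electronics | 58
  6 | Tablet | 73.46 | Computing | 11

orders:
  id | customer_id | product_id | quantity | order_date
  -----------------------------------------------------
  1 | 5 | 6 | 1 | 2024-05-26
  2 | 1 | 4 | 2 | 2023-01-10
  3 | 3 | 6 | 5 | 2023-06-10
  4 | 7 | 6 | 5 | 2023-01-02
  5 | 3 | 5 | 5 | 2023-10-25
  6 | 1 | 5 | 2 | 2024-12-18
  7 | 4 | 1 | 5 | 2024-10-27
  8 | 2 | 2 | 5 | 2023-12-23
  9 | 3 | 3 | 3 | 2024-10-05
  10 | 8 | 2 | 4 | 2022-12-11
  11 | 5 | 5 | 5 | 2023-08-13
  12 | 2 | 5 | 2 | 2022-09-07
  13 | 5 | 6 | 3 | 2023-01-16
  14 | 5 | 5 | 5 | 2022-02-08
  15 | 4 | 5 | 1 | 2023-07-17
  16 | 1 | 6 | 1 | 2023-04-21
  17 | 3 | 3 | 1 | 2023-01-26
SELECT SUM(stock) FROM products

Execution result:
449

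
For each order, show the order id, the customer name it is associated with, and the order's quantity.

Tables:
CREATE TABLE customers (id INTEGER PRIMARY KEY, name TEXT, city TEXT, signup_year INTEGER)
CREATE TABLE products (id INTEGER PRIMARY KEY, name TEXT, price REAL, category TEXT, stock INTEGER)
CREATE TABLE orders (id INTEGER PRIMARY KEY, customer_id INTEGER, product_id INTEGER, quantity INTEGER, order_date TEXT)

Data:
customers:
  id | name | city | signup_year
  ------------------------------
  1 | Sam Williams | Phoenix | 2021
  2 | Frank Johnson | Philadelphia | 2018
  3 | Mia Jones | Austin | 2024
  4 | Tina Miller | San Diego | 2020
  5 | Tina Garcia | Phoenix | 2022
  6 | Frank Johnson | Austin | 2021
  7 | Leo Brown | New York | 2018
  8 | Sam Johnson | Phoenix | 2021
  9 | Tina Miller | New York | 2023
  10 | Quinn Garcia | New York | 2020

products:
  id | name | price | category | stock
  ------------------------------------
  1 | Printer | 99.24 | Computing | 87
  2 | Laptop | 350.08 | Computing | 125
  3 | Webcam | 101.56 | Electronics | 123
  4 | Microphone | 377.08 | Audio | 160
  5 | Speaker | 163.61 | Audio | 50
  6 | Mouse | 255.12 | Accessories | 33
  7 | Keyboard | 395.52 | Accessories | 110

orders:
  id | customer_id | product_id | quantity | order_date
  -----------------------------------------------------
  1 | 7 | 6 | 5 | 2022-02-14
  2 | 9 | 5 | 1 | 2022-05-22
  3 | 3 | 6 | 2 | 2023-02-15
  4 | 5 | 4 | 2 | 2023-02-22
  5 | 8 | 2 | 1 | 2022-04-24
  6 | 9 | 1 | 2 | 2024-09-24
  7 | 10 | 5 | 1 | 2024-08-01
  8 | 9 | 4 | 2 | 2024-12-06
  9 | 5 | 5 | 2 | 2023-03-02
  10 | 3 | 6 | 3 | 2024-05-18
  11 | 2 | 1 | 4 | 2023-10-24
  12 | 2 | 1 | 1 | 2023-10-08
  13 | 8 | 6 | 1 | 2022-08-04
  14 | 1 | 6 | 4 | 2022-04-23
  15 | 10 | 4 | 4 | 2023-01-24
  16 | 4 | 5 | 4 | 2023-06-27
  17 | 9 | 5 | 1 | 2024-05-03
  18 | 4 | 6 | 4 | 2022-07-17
SELECT c.id, p.name AS customer, c.quantity FROM orders c JOIN customers p ON c.customer_id = p.id

Execution result:
id | customer | quantity
1 | Leo Brown | 5
2 | Tina Miller | 1
3 | Mia Jones | 2
4 | Tina Garcia | 2
5 | Sam Johnson | 1
6 | Tina Miller | 2
7 | Quinn Garcia | 1
8 | Tina Miller | 2
9 | Tina Garcia | 2
10 | Mia Jones | 3
11 | Frank Johnson | 4
12 | Frank Johnson | 1
13 | Sam Johnson | 1
14 | Sam Williams | 4
15 | Quinn Garcia | 4
16 | Tina Miller | 4
17 | Tina Miller | 1
18 | Tina Miller | 4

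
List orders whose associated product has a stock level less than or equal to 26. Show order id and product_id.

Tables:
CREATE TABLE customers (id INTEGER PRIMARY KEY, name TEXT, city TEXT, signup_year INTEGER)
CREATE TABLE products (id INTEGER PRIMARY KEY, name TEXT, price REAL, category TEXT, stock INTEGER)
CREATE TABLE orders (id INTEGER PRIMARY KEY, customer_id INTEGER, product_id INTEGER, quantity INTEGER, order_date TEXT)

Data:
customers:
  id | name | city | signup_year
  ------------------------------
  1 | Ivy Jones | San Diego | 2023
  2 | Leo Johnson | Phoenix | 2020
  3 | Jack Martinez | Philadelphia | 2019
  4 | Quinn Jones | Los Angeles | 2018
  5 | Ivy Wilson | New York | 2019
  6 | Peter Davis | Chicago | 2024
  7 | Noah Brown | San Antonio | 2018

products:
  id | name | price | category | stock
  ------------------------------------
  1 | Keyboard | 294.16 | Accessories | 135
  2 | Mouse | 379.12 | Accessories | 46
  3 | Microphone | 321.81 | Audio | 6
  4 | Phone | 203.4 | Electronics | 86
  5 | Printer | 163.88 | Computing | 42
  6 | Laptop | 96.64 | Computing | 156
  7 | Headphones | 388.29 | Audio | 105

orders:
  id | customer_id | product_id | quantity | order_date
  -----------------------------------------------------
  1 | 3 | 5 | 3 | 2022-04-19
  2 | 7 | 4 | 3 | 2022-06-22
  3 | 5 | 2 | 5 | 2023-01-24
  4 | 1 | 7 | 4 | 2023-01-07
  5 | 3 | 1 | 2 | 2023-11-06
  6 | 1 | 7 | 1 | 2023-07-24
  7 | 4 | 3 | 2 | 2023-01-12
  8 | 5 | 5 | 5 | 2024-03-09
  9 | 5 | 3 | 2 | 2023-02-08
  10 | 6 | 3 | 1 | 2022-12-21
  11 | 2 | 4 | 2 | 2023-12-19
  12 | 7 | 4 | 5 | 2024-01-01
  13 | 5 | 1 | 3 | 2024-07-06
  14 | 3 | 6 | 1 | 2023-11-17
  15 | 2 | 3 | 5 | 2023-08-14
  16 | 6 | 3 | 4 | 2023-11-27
SELECT id, product_id FROM orders WHERE product_id IN (SELECT id FROM products WHERE stock <= 26)

Execution result:
id | product_id
7 | 3
9 | 3
10 | 3
15 | 3
16 | 3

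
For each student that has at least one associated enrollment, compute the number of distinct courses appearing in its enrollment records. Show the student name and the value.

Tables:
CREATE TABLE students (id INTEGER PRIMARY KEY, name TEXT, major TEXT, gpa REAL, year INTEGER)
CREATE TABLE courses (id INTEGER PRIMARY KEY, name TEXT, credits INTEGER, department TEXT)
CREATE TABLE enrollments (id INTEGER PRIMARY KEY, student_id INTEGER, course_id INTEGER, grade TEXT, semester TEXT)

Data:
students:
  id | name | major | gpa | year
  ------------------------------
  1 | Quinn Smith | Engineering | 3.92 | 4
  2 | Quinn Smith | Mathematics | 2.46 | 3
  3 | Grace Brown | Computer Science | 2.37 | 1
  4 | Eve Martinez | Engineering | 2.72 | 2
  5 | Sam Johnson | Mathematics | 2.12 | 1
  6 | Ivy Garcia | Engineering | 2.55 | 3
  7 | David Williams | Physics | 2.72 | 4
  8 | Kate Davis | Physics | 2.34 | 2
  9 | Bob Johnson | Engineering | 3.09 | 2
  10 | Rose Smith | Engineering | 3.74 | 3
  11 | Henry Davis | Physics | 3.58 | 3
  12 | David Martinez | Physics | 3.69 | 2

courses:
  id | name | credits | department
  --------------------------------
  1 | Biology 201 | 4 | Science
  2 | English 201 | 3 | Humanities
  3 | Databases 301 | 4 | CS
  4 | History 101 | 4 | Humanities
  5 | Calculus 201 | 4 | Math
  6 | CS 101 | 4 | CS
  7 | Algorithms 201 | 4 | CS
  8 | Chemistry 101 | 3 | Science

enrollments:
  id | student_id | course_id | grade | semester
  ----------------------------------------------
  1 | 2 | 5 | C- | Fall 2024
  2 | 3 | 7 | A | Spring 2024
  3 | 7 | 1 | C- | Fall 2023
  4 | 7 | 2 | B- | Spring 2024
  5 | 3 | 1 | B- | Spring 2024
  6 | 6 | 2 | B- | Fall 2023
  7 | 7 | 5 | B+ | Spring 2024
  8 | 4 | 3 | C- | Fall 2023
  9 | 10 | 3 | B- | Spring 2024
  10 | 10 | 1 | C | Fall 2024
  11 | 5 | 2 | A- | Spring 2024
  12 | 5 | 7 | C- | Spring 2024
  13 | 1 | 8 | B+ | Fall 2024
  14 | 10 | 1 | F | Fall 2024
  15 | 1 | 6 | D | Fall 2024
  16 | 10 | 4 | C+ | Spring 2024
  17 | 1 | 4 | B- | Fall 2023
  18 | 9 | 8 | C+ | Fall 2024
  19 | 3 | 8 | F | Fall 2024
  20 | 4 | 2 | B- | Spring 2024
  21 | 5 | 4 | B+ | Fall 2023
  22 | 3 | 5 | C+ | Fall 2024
SELECT p.name, COUNT(DISTINCT c.course_id) AS distinct_course_count FROM enrollments c JOIN students p ON c.student_id = p.id GROUP BY p.id, p.name

Execution result:
name | distinct_course_count
Quinn Smith | 3
Quinn Smith | 1
Grace Brown | 4
Eve Martinez | 2
Sam Johnson | 3
Ivy Garcia | 1
David Williams | 3
Bob Johnson | 1
Rose Smith | 3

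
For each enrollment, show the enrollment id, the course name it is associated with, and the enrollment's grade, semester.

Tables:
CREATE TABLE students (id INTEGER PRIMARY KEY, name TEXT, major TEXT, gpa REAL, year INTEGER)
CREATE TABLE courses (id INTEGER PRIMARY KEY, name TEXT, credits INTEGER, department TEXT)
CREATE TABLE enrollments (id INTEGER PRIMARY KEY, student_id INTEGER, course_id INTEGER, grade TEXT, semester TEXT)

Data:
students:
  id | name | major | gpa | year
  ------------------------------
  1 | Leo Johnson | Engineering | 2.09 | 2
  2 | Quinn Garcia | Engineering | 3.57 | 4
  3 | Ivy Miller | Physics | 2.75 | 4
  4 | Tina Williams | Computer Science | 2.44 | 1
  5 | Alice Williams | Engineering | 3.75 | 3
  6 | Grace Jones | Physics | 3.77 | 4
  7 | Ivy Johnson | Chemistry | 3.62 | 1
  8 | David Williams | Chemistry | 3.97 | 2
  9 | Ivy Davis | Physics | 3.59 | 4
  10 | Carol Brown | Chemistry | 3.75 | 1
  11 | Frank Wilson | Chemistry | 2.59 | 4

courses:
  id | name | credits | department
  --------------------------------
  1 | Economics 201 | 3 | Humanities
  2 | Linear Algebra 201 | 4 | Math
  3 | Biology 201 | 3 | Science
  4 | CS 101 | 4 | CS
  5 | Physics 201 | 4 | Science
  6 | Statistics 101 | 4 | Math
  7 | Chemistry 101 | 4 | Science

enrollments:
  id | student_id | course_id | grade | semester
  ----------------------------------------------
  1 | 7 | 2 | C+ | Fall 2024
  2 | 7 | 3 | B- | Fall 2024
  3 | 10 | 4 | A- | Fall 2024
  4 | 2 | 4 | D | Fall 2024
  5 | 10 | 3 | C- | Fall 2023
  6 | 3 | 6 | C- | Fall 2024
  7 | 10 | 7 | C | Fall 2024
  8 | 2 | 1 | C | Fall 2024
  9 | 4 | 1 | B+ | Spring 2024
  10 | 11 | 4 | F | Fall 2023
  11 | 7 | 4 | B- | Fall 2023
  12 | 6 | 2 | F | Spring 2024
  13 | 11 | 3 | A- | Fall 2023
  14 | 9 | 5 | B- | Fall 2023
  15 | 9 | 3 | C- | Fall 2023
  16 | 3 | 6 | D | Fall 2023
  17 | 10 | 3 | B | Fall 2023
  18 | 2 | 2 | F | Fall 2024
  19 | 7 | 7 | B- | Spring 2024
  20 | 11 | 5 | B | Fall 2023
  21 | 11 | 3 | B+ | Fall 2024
SELECT c.id, p.name AS course, c.grade, c.semester FROM enrollments c JOIN courses p ON c.course_id = p.id

Execution result:
id | course | grade | semester
1 | Linear Algebra 201 | C+ | Fall 2024
2 | Biology 201 | B- | Fall 2024
3 | CS 101 | A- | Fall 2024
4 | CS 101 | D | Fall 2024
5 | Biology 201 | C- | Fall 2023
6 | Statistics 101 | C- | Fall 2024
7 | Chemistry 101 | C | Fall 2024
8 | Economics 201 | C | Fall 2024
9 | Economics 201 | B+ | Spring 2024
10 | CS 101 | F | Fall 2023
11 | CS 101 | B- | Fall 2023
12 | Linear Algebra 201 | F | Spring 2024
13 | Biology 201 | A- | Fall 2023
14 | Physics 201 | B- | Fall 2023
15 | Biology 201 | C- | Fall 2023
16 | Statistics 101 | D | Fall 2023
17 | Biology 201 | B | Fall 2023
18 | Linear Algebra 201 | F | Fall 2024
19 | Chemistry 101 | B- | Spring 2024
20 | Physics 201 | B | Fall 2023
21 | Biology 201 | B+ | Fall 2024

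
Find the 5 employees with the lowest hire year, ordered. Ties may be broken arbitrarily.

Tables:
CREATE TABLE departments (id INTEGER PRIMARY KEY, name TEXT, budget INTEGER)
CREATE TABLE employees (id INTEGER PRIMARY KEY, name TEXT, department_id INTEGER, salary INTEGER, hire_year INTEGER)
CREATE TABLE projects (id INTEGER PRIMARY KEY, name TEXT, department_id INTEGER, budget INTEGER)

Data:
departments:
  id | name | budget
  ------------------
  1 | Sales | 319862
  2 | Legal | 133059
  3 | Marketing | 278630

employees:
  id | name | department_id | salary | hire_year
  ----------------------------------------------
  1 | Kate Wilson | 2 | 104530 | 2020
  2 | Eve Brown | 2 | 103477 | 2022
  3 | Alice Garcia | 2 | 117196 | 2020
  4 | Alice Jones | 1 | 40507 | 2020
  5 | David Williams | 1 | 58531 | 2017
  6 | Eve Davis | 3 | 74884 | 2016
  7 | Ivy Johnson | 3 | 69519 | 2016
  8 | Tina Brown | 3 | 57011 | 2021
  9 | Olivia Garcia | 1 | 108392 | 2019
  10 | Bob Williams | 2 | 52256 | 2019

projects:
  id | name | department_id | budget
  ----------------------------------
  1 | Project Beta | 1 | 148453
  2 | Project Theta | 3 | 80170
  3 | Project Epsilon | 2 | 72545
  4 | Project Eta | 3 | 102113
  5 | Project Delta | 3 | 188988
SELECT name, hire_year FROM employees ORDER BY hire_year ASC LIMIT 5

Execution result:
name | hire_year
Eve Davis | 2016
Ivy Johnson | 2016
David Williams | 2017
Olivia Garcia | 2019
Bob Williams | 2019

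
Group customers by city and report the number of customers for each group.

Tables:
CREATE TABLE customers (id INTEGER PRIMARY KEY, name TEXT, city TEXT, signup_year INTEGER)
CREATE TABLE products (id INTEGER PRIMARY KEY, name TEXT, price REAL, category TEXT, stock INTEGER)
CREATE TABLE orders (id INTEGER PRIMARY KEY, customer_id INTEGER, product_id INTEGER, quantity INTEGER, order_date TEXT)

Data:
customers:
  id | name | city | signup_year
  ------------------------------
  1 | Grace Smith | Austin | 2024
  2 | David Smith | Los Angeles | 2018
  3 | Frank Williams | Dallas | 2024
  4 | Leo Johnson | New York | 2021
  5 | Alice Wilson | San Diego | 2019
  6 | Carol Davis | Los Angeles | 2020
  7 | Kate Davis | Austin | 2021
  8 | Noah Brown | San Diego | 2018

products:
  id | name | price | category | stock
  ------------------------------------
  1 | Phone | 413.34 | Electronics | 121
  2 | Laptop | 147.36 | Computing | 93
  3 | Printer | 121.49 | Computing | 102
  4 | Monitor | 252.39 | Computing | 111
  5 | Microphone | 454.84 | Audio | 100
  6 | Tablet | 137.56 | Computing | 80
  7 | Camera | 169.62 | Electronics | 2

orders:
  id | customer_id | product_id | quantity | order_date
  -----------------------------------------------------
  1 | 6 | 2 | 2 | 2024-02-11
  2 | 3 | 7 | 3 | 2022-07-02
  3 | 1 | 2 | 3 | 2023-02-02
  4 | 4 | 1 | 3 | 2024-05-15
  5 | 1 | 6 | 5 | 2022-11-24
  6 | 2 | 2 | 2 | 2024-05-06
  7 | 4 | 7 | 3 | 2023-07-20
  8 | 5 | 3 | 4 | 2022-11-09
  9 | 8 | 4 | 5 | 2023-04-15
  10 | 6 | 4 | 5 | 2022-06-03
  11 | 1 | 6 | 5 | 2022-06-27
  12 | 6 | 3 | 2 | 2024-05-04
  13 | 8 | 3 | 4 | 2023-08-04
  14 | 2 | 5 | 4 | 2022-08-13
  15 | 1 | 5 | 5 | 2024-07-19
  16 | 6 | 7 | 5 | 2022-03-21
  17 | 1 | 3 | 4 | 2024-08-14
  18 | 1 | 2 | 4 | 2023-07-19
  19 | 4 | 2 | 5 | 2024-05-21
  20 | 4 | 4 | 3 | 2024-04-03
SELECT city, COUNT(*) AS n FROM customers GROUP BY city

Execution result:
city | n
Austin | 2
Dallas | 1
Los Angeles | 2
New York | 1
San Diego | 2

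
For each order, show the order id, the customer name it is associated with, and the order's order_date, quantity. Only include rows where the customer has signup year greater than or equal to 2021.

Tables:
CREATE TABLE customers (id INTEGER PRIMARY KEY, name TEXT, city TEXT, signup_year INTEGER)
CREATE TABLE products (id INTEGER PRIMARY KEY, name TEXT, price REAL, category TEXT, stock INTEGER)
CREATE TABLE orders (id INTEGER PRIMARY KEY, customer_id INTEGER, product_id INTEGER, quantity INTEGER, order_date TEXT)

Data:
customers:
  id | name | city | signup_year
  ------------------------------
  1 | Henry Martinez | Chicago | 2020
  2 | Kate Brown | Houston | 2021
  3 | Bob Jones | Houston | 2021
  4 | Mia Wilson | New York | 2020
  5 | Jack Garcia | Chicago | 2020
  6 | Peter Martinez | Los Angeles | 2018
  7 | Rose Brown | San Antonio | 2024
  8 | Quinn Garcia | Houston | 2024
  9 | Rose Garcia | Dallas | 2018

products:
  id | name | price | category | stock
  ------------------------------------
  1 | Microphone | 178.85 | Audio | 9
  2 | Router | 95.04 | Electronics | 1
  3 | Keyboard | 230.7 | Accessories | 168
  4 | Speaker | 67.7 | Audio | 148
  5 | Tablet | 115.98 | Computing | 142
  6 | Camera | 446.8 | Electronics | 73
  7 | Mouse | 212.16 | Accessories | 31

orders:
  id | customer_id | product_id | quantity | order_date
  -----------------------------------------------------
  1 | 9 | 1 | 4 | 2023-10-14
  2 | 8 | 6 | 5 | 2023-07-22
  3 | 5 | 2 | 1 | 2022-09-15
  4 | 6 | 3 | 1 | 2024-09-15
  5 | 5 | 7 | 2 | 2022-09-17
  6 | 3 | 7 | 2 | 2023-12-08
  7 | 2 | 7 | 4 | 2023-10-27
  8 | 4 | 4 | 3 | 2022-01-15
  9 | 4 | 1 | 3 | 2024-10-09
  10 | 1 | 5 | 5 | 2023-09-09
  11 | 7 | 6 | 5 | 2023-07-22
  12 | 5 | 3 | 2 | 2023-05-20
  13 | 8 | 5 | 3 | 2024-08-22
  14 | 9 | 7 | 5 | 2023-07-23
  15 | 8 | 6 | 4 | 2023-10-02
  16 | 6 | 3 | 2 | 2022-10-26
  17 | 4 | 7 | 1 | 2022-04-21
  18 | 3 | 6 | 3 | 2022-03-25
SELECT c.id, p.name AS customer, c.order_date, c.quantity FROM orders c JOIN customers p ON c.customer_id = p.id WHERE p.signup_year >= 2021

Execution result:
id | customer | order_date | quantity
2 | Quinn Garcia | 2023-07-22 | 5
6 | Bob Jones | 2023-12-08 | 2
7 | Kate Brown | 2023-10-27 | 4
11 | Rose Brown | 2023-07-22 | 5
13 | Quinn Garcia | 2024-08-22 | 3
15 | Quinn Garcia | 2023-10-02 | 4
18 | Bob Jones | 2022-03-25 | 3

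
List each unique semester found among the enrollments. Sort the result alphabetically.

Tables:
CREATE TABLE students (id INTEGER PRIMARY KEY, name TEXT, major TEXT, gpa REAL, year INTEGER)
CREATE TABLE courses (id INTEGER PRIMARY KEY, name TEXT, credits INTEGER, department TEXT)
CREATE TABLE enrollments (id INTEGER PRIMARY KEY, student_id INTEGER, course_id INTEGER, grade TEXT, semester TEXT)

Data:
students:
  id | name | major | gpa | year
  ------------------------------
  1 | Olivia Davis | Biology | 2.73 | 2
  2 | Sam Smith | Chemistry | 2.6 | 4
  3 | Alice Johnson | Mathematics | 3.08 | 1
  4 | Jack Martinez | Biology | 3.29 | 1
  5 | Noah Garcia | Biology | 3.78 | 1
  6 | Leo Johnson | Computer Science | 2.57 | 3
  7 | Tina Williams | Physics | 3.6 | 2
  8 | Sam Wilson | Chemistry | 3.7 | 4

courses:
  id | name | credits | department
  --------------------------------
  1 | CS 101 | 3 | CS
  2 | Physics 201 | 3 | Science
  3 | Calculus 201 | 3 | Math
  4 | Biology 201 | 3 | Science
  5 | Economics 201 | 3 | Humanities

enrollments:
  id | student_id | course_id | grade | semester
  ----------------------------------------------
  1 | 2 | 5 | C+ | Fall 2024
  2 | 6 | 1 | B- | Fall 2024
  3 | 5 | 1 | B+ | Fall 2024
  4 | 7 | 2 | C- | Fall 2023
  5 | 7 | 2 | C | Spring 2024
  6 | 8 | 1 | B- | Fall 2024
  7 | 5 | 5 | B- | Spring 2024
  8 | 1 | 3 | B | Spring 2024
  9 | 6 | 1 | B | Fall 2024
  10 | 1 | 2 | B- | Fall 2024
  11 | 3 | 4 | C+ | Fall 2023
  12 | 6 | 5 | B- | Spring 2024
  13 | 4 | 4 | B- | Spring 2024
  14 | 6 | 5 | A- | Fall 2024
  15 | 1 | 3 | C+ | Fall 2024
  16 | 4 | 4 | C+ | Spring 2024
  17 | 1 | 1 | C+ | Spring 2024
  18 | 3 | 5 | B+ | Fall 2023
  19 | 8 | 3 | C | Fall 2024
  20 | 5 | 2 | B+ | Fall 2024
SELECT DISTINCT semester FROM enrollments ORDER BY semester

Execution result:
semester
Fall 2023
Fall 2024
Spring 2024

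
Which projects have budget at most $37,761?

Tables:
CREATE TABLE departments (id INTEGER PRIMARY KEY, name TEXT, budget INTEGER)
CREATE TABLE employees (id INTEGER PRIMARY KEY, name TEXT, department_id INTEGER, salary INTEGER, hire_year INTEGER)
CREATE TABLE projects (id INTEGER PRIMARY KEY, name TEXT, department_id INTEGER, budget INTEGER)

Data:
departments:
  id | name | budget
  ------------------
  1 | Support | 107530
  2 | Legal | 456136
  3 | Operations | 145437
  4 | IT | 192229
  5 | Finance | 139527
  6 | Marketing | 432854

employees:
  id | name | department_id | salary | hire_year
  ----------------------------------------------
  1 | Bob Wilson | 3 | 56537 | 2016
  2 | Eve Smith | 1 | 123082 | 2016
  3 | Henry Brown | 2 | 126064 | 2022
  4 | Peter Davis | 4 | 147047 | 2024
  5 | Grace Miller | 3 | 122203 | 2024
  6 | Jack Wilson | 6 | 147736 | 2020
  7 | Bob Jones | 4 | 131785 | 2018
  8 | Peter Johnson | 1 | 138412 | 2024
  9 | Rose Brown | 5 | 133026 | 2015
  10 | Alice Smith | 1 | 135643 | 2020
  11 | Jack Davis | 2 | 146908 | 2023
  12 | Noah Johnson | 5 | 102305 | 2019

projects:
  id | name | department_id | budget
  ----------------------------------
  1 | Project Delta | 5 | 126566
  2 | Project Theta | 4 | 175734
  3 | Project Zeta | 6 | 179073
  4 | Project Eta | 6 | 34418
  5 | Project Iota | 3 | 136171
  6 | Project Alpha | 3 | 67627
SELECT name, budget FROM projects WHERE budget <= 37761

Execution result:
name | budget
Project Eta | 34418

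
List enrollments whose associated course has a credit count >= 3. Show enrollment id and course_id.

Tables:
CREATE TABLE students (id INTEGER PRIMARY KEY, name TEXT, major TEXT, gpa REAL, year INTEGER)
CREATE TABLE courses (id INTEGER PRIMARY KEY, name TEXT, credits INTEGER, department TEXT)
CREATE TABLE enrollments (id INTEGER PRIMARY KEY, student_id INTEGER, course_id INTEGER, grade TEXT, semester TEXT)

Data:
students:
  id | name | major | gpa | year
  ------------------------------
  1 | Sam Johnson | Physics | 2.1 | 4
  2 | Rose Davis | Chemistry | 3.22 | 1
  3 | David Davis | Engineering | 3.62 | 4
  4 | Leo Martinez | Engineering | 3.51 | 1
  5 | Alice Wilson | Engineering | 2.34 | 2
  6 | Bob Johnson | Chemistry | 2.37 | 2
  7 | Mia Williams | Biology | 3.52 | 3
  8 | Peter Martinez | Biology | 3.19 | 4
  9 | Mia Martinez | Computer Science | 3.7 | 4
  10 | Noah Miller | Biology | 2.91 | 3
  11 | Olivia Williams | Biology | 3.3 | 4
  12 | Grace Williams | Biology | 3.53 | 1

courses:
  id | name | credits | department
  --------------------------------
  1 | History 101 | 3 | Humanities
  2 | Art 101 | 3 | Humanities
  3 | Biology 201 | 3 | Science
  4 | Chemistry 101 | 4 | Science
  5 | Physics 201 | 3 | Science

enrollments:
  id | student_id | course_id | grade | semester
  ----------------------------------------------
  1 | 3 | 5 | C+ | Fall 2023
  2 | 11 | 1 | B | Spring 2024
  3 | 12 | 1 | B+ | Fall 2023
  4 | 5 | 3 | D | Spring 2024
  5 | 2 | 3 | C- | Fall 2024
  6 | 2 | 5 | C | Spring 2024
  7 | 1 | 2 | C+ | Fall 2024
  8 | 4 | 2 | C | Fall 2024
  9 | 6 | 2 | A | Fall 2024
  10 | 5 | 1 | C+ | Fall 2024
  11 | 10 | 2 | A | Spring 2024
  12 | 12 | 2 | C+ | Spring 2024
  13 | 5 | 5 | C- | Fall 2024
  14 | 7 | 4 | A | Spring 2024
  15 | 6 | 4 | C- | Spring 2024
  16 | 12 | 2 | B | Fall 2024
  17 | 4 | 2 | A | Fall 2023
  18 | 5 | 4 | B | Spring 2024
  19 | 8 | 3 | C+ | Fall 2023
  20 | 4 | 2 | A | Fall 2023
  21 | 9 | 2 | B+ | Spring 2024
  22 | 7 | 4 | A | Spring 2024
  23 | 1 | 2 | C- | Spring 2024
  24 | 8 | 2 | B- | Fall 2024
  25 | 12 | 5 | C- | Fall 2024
SELECT id, course_id FROM enrollments WHERE course_id IN (SELECT id FROM courses WHERE credits >= 3)

Execution result:
id | course_id
1 | 5
2 | 1
3 | 1
4 | 3
5 | 3
6 | 5
7 | 2
8 | 2
9 | 2
10 | 1
11 | 2
12 | 2
13 | 5
14 | 4
15 | 4
16 | 2
17 | 2
18 | 4
19 | 3
20 | 2
21 | 2
22 | 4
23 | 2
24 | 2
25 | 5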